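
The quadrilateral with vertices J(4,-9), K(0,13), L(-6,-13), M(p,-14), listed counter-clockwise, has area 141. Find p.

3

The doubled signed area Σ (x_i y_{i+1} − x_{i+1} y_i) is linear in p.
With p=0 it equals 270; the coefficient of p is 4 (from the two edges through M).
So 4·p + 270 = 2·141 = 282 ⇒ p = 3.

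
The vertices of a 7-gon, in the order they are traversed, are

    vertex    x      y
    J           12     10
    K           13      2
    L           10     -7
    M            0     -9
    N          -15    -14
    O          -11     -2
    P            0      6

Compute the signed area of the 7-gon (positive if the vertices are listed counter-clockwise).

Cross-terms: -106, -111, -90, -135, -124, -66, -72  ⇒  Σ = -704
Signed area = Σ/2 = -352 (negative ⇒ clockwise traversal).

-352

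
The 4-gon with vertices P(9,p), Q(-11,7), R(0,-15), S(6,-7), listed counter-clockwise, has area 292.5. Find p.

12

The doubled signed area Σ (x_i y_{i+1} − x_{i+1} y_i) is linear in p.
With p=0 it equals 381; the coefficient of p is 17 (from the two edges through P).
So 17·p + 381 = 2·292.5 = 585 ⇒ p = 12.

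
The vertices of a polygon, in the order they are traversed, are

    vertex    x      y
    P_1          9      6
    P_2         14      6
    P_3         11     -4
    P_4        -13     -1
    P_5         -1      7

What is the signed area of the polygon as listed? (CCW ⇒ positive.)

-188

Σ = (-30) + (-122) + (-63) + (-92) + (-69) = -376
Signed area = Σ/2 = -188 (negative ⇒ clockwise traversal).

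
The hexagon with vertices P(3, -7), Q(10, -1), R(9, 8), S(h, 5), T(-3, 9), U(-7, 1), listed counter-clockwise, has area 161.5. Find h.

1

The doubled signed area Σ (x_i y_{i+1} − x_{i+1} y_i) is linear in h.
With h=0 it equals 322; the coefficient of h is 1 (from the two edges through S).
So 1·h + 322 = 2·161.5 = 323 ⇒ h = 1.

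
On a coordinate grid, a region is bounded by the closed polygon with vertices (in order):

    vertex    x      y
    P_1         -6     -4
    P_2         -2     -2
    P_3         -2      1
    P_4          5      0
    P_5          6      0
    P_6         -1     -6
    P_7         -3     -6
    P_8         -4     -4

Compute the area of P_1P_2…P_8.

Apply the surveyor's formula: 2A = Σ (x_i·y_{i+1} − x_{i+1}·y_i), indices taken mod 8.
Σ = (4) + (-6) + (-5) + (0) + (-36) + (-12) + (-12) + (-8) = -75
Area = |Σ|/2 = 37.5.

37.5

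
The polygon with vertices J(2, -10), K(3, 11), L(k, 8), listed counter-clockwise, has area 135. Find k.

Write out the shoelace sum; only the two edges meeting at L involve k:
2·Area = [(3·8 − k·11) + (k·(-10) − 2·8)] + 52
       = -21·k + 60 = 270
⇒ k = -10.

-10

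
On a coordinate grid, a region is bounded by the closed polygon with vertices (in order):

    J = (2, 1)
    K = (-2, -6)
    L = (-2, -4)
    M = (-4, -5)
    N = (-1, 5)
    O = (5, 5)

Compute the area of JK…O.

40

Σ = (-10) + (-4) + (-6) + (-25) + (-30) + (-5) = -80
Area = |Σ|/2 = 40.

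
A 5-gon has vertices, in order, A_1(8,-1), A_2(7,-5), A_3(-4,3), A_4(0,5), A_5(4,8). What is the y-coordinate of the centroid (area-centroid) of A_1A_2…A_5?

Apply the shoelace (surveyor's) formula. First the cross-terms c_i = x_i·y_{i+1} − x_{i+1}·y_i:
  -33, 1, -20, -20, -68  ⇒  2A = -140, A = -70.
Then Σ (y_i + y_{i+1})·c_i = -700, so ȳ = -700 / (6·(-70)) = 5/3.

5/3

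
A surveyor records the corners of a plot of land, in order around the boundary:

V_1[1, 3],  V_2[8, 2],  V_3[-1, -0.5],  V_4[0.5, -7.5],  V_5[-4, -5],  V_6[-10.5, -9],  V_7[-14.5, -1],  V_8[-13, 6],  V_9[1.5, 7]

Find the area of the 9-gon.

193.875

Apply the shoelace (surveyor's) formula: 2A = Σ (x_i·y_{i+1} − x_{i+1}·y_i), indices taken mod 9.
Cross-terms: -22, -2, 7.75, -32.5, -16.5, -120, -100, -100, -2.5  ⇒  Σ = -387.75
Area = |Σ|/2 = 193.875.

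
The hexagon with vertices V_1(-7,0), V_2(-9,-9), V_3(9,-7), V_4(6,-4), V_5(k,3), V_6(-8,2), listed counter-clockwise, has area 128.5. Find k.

Write out the shoelace sum; only the two edges meeting at V_5 involve k:
2·Area = [(6·3 − k·(-4)) + (k·2 − (-8)·3)] + 227
       = 6·k + 269 = 257
⇒ k = -2.

-2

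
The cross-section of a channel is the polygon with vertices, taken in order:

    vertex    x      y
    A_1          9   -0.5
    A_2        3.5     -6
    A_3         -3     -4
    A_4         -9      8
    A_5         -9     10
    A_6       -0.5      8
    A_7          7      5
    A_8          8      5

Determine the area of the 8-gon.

170.875

Apply Gauss's area formula: 2A = Σ (x_i·y_{i+1} − x_{i+1}·y_i), indices taken mod 8.
A_1→A_2: (9)(-6) − (3.5)(-0.5) = -52.25
A_2→A_3: (3.5)(-4) − (-3)(-6) = -32
A_3→A_4: (-3)(8) − (-9)(-4) = -60
A_4→A_5: (-9)(10) − (-9)(8) = -18
A_5→A_6: (-9)(8) − (-0.5)(10) = -67
A_6→A_7: (-0.5)(5) − (7)(8) = -58.5
A_7→A_8: (7)(5) − (8)(5) = -5
A_8→A_1: (8)(-0.5) − (9)(5) = -49
Σ = -341.75
Area = |Σ|/2 = 170.875.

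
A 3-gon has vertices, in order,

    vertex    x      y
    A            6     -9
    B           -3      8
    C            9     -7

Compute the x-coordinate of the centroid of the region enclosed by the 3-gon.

Apply the surveyor's formula. First the cross-terms c_i = x_i·y_{i+1} − x_{i+1}·y_i:
  21, -51, -39  ⇒  2A = -69, A = -34.5.
Then Σ (x_i + x_{i+1})·c_i = -828, so x̄ = -828 / (6·(-34.5)) = 4.

4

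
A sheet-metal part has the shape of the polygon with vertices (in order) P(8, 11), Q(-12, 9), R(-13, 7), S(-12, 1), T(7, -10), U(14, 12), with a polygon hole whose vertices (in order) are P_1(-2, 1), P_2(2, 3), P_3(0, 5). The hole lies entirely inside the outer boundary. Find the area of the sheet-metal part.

Outer boundary:
Apply the surveyor's formula: 2A = Σ (x_i·y_{i+1} − x_{i+1}·y_i), indices taken mod 6.
Cross-terms: 204, 33, 71, 113, 224, 58  ⇒  Σ = 703
Area = |Σ|/2 = 351.5.
Hole:
Σ = (-8) + (10) + (10) = 12
Area = |Σ|/2 = 6.
Net area = 351.5 − 6 = 345.5.

345.5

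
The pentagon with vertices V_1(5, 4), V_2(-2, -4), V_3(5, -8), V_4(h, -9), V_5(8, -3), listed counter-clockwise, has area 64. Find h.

Write out the shoelace sum; only the two edges meeting at V_4 involve h:
2·Area = [(5·(-9) − h·(-8)) + (h·(-3) − 8·(-9))] + 71
       = 5·h + 98 = 128
⇒ h = 6.

6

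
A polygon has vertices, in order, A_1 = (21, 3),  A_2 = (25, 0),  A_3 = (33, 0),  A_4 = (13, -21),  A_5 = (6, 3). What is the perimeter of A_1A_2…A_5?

|A_1A_2| = √((4)² + (-3)²) = √25 = 5
|A_2A_3| = √((8)² + (0)²) = √64 = 8
|A_3A_4| = √((-20)² + (-21)²) = √841 = 29
|A_4A_5| = √((-7)² + (24)²) = √625 = 25
|A_5A_1| = √((15)² + (0)²) = √225 = 15
Perimeter = 5 + 8 + 29 + 25 + 15 = 82.

82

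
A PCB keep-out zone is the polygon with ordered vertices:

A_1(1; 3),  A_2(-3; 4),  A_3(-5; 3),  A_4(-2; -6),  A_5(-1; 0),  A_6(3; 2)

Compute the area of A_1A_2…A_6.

29.5

Cross-terms: 13, 11, 36, -6, -2, 7  ⇒  Σ = 59
Area = |Σ|/2 = 29.5.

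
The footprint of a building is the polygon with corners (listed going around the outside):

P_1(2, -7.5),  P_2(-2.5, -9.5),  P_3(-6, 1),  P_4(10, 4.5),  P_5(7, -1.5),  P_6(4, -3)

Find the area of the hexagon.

P_1→P_2: (2)(-9.5) − (-2.5)(-7.5) = -37.75
P_2→P_3: (-2.5)(1) − (-6)(-9.5) = -59.5
P_3→P_4: (-6)(4.5) − (10)(1) = -37
P_4→P_5: (10)(-1.5) − (7)(4.5) = -46.5
P_5→P_6: (7)(-3) − (4)(-1.5) = -15
P_6→P_1: (4)(-7.5) − (2)(-3) = -24
Σ = -219.75
Area = |Σ|/2 = 109.875.

109.875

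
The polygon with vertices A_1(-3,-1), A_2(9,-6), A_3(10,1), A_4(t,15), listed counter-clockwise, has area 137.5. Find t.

8

The doubled signed area Σ (x_i y_{i+1} − x_{i+1} y_i) is linear in t.
With t=0 it equals 291; the coefficient of t is -2 (from the two edges through A_4).
So -2·t + 291 = 2·137.5 = 275 ⇒ t = 8.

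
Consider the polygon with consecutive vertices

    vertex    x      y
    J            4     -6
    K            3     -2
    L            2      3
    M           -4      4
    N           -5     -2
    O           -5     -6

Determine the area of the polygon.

Apply the surveyor's formula: 2A = Σ (x_i·y_{i+1} − x_{i+1}·y_i), indices taken mod 6.
Σ = (10) + (13) + (20) + (28) + (20) + (54) = 145
Area = |Σ|/2 = 72.5.

72.5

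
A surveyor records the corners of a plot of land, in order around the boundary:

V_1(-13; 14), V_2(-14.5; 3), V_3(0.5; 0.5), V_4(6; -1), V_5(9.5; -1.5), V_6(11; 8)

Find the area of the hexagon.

251.375

V_1→V_2: (-13)(3) − (-14.5)(14) = 164
V_2→V_3: (-14.5)(0.5) − (0.5)(3) = -8.75
V_3→V_4: (0.5)(-1) − (6)(0.5) = -3.5
V_4→V_5: (6)(-1.5) − (9.5)(-1) = 0.5
V_5→V_6: (9.5)(8) − (11)(-1.5) = 92.5
V_6→V_1: (11)(14) − (-13)(8) = 258
Σ = 502.75
Area = |Σ|/2 = 251.375.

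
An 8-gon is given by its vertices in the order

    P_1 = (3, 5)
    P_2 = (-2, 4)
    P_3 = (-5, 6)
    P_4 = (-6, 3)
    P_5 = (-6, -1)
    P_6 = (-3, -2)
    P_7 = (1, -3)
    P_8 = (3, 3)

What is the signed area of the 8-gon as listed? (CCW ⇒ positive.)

Apply the shoelace (surveyor's) formula: 2A = Σ (x_i·y_{i+1} − x_{i+1}·y_i), indices taken mod 8.
Σ = (22) + (8) + (21) + (24) + (9) + (11) + (12) + (6) = 113
Signed area = Σ/2 = 56.5 (positive ⇒ counter-clockwise traversal).

56.5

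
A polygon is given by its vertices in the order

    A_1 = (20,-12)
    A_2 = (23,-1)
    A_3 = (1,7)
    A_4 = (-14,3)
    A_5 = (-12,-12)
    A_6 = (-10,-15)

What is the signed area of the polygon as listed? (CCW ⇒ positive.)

Apply the shoelace formula: 2A = Σ (x_i·y_{i+1} − x_{i+1}·y_i), indices taken mod 6.
Cross-terms: 256, 162, 101, 204, 60, 420  ⇒  Σ = 1203
Signed area = Σ/2 = 601.5 (positive ⇒ counter-clockwise traversal).

601.5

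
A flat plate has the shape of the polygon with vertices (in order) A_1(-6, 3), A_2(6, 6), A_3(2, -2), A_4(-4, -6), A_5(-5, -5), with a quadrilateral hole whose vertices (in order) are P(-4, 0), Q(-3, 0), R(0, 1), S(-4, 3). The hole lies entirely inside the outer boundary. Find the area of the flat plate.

70

Outer boundary:
Σ = (-54) + (-24) + (-20) + (-10) + (-45) = -153
Area = |Σ|/2 = 76.5.
Hole:
Apply the shoelace (surveyor's) formula: 2A = Σ (x_i·y_{i+1} − x_{i+1}·y_i), indices taken mod 4.
Cross-terms: 0, -3, 4, 12  ⇒  Σ = 13
Area = |Σ|/2 = 6.5.
Net area = 76.5 − 6.5 = 70.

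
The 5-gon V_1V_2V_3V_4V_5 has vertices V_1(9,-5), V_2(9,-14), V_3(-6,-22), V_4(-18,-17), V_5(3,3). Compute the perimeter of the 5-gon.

78

|V_1V_2| = √((0)² + (-9)²) = √81 = 9
|V_2V_3| = √((-15)² + (-8)²) = √289 = 17
|V_3V_4| = √((-12)² + (5)²) = √169 = 13
|V_4V_5| = √((21)² + (20)²) = √841 = 29
|V_5V_1| = √((6)² + (-8)²) = √100 = 10
Perimeter = 9 + 17 + 13 + 29 + 10 = 78.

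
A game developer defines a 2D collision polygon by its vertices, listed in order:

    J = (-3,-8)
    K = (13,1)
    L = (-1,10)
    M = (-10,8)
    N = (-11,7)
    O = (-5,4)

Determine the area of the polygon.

192.5

Apply the shoelace formula: 2A = Σ (x_i·y_{i+1} − x_{i+1}·y_i), indices taken mod 6.
Σ = (101) + (131) + (92) + (18) + (-9) + (52) = 385
Area = |Σ|/2 = 192.5.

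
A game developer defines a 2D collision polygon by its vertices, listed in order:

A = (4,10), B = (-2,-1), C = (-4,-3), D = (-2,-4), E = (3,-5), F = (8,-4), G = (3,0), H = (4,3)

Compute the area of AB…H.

63.5

Apply the shoelace formula: 2A = Σ (x_i·y_{i+1} − x_{i+1}·y_i), indices taken mod 8.
A→B: (4)(-1) − (-2)(10) = 16
B→C: (-2)(-3) − (-4)(-1) = 2
C→D: (-4)(-4) − (-2)(-3) = 10
D→E: (-2)(-5) − (3)(-4) = 22
E→F: (3)(-4) − (8)(-5) = 28
F→G: (8)(0) − (3)(-4) = 12
G→H: (3)(3) − (4)(0) = 9
H→A: (4)(10) − (4)(3) = 28
Σ = 127
Area = |Σ|/2 = 63.5.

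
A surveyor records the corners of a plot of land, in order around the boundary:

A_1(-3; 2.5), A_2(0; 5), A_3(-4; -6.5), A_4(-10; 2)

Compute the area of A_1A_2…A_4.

Apply the surveyor's formula: 2A = Σ (x_i·y_{i+1} − x_{i+1}·y_i), indices taken mod 4.
A_1→A_2: (-3)(5) − (0)(2.5) = -15
A_2→A_3: (0)(-6.5) − (-4)(5) = 20
A_3→A_4: (-4)(2) − (-10)(-6.5) = -73
A_4→A_1: (-10)(2.5) − (-3)(2) = -19
Σ = -87
Area = |Σ|/2 = 43.5.

43.5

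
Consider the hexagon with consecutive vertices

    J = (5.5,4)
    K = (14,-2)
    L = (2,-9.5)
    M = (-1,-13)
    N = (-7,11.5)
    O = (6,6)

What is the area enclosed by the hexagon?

Apply the surveyor's formula: 2A = Σ (x_i·y_{i+1} − x_{i+1}·y_i), indices taken mod 6.
J→K: (5.5)(-2) − (14)(4) = -67
K→L: (14)(-9.5) − (2)(-2) = -129
L→M: (2)(-13) − (-1)(-9.5) = -35.5
M→N: (-1)(11.5) − (-7)(-13) = -102.5
N→O: (-7)(6) − (6)(11.5) = -111
O→J: (6)(4) − (5.5)(6) = -9
Σ = -454
Area = |Σ|/2 = 227.

227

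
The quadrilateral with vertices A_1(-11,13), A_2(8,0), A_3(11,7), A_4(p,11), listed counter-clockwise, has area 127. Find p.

The doubled signed area Σ (x_i y_{i+1} − x_{i+1} y_i) is linear in p.
With p=0 it equals 194; the coefficient of p is 6 (from the two edges through A_4).
So 6·p + 194 = 2·127 = 254 ⇒ p = 10.

10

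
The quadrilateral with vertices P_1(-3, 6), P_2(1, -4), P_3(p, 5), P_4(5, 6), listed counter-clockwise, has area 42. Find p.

5

Write out the shoelace sum; only the two edges meeting at P_3 involve p:
2·Area = [(1·5 − p·(-4)) + (p·6 − 5·5)] + 54
       = 10·p + 34 = 84
⇒ p = 5.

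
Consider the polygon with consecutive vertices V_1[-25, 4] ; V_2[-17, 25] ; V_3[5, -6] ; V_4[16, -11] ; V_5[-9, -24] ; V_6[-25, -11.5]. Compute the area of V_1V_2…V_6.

953

Apply the surveyor's formula: 2A = Σ (x_i·y_{i+1} − x_{i+1}·y_i), indices taken mod 6.
Σ = (-557) + (-23) + (41) + (-483) + (-496.5) + (-387.5) = -1906
Area = |Σ|/2 = 953.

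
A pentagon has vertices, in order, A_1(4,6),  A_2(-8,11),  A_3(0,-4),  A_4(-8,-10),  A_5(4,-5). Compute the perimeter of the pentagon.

64

|A_1A_2| = √((-12)² + (5)²) = √169 = 13
|A_2A_3| = √((8)² + (-15)²) = √289 = 17
|A_3A_4| = √((-8)² + (-6)²) = √100 = 10
|A_4A_5| = √((12)² + (5)²) = √169 = 13
|A_5A_1| = √((0)² + (11)²) = √121 = 11
Perimeter = 13 + 17 + 10 + 13 + 11 = 64.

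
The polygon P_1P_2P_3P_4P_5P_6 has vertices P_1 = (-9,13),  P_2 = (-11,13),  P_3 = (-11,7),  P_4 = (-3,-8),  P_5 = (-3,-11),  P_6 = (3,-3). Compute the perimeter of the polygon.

58

|P_1P_2| = √((-2)² + (0)²) = √4 = 2
|P_2P_3| = √((0)² + (-6)²) = √36 = 6
|P_3P_4| = √((8)² + (-15)²) = √289 = 17
|P_4P_5| = √((0)² + (-3)²) = √9 = 3
|P_5P_6| = √((6)² + (8)²) = √100 = 10
|P_6P_1| = √((-12)² + (16)²) = √400 = 20
Perimeter = 2 + 6 + 17 + 3 + 10 + 20 = 58.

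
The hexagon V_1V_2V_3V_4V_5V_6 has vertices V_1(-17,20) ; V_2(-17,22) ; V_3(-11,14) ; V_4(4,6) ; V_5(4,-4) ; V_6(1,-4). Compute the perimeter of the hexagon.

|V_1V_2| = √((0)² + (2)²) = √4 = 2
|V_2V_3| = √((6)² + (-8)²) = √100 = 10
|V_3V_4| = √((15)² + (-8)²) = √289 = 17
|V_4V_5| = √((0)² + (-10)²) = √100 = 10
|V_5V_6| = √((-3)² + (0)²) = √9 = 3
|V_6V_1| = √((-18)² + (24)²) = √900 = 30
Perimeter = 2 + 10 + 17 + 10 + 3 + 30 = 72.

72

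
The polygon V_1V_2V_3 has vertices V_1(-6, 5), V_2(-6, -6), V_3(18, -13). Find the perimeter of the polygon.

66

|V_1V_2| = √((0)² + (-11)²) = √121 = 11
|V_2V_3| = √((24)² + (-7)²) = √625 = 25
|V_3V_1| = √((-24)² + (18)²) = √900 = 30
Perimeter = 11 + 25 + 30 = 66.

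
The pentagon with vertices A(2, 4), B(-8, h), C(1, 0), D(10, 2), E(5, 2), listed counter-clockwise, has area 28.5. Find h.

The doubled signed area Σ (x_i y_{i+1} − x_{i+1} y_i) is linear in h.
With h=0 it equals 60; the coefficient of h is 1 (from the two edges through B).
So 1·h + 60 = 2·28.5 = 57 ⇒ h = -3.

-3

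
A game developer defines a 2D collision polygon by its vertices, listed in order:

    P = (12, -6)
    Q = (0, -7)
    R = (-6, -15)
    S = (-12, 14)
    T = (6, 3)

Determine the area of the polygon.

Apply the shoelace (surveyor's) formula: 2A = Σ (x_i·y_{i+1} − x_{i+1}·y_i), indices taken mod 5.
Σ = (-84) + (-42) + (-264) + (-120) + (-72) = -582
Area = |Σ|/2 = 291.

291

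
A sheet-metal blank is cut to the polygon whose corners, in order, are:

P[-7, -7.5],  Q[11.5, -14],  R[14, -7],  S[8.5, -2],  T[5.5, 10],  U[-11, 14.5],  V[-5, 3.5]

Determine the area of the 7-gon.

356.5

Apply Gauss's area formula: 2A = Σ (x_i·y_{i+1} − x_{i+1}·y_i), indices taken mod 7.
Σ = (184.25) + (115.5) + (31.5) + (96) + (189.75) + (34) + (62) = 713
Area = |Σ|/2 = 356.5.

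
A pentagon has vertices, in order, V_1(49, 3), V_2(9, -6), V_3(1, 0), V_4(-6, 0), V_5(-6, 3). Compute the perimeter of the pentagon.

116

|V_1V_2| = √((-40)² + (-9)²) = √1681 = 41
|V_2V_3| = √((-8)² + (6)²) = √100 = 10
|V_3V_4| = √((-7)² + (0)²) = √49 = 7
|V_4V_5| = √((0)² + (3)²) = √9 = 3
|V_5V_1| = √((55)² + (0)²) = √3025 = 55
Perimeter = 41 + 10 + 7 + 3 + 55 = 116.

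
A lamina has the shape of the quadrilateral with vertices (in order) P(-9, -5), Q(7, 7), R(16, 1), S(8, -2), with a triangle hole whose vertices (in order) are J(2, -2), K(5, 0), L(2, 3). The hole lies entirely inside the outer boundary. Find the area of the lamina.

108

Outer boundary:
Apply Gauss's area formula: 2A = Σ (x_i·y_{i+1} − x_{i+1}·y_i), indices taken mod 4.
Cross-terms: -28, -105, -40, -58  ⇒  Σ = -231
Area = |Σ|/2 = 115.5.
Hole:
Apply the shoelace formula: 2A = Σ (x_i·y_{i+1} − x_{i+1}·y_i), indices taken mod 3.
Σ = (10) + (15) + (-10) = 15
Area = |Σ|/2 = 7.5.
Net area = 115.5 − 7.5 = 108.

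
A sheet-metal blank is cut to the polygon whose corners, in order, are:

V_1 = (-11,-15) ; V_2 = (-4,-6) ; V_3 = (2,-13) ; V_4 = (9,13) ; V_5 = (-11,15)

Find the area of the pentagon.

410.5

Apply Gauss's area formula: 2A = Σ (x_i·y_{i+1} − x_{i+1}·y_i), indices taken mod 5.
Σ = (6) + (64) + (143) + (278) + (330) = 821
Area = |Σ|/2 = 410.5.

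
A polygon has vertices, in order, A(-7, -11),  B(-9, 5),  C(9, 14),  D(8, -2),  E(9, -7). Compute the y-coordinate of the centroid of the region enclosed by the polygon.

37/69

Apply the surveyor's formula. First the cross-terms c_i = x_i·y_{i+1} − x_{i+1}·y_i:
  -134, -171, -130, -38, -148  ⇒  2A = -621, A = -310.5.
Then Σ (y_i + y_{i+1})·c_i = -999, so ȳ = -999 / (6·(-310.5)) = 37/69.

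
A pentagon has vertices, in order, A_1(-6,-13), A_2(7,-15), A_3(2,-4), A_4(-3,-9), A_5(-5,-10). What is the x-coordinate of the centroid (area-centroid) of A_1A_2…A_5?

Apply Gauss's area formula. First the cross-terms c_i = x_i·y_{i+1} − x_{i+1}·y_i:
  181, 2, -30, -15, 5  ⇒  2A = 143, A = 71.5.
Then Σ (x_i + x_{i+1})·c_i = 294, so x̄ = 294 / (6·71.5) = 98/143.

98/143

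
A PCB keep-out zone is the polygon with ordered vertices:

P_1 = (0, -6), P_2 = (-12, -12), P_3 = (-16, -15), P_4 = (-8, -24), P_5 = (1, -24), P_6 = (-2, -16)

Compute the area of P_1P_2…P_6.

172

Apply Gauss's area formula: 2A = Σ (x_i·y_{i+1} − x_{i+1}·y_i), indices taken mod 6.
P_1→P_2: (0)(-12) − (-12)(-6) = -72
P_2→P_3: (-12)(-15) − (-16)(-12) = -12
P_3→P_4: (-16)(-24) − (-8)(-15) = 264
P_4→P_5: (-8)(-24) − (1)(-24) = 216
P_5→P_6: (1)(-16) − (-2)(-24) = -64
P_6→P_1: (-2)(-6) − (0)(-16) = 12
Σ = 344
Area = |Σ|/2 = 172.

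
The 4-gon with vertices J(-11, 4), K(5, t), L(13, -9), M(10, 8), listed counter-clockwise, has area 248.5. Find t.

-10

The doubled signed area Σ (x_i y_{i+1} − x_{i+1} y_i) is linear in t.
With t=0 it equals 257; the coefficient of t is -24 (from the two edges through K).
So -24·t + 257 = 2·248.5 = 497 ⇒ t = -10.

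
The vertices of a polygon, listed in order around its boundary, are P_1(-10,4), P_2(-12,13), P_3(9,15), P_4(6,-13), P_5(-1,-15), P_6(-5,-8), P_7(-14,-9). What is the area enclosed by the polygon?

Apply the shoelace formula: 2A = Σ (x_i·y_{i+1} − x_{i+1}·y_i), indices taken mod 7.
Σ = (-82) + (-297) + (-207) + (-103) + (-67) + (-67) + (-146) = -969
Area = |Σ|/2 = 484.5.

484.5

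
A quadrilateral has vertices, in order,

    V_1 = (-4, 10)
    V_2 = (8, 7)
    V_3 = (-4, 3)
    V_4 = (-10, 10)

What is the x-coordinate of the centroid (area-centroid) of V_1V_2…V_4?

-2

Apply the shoelace formula. First the cross-terms c_i = x_i·y_{i+1} − x_{i+1}·y_i:
  -108, 52, -10, -60  ⇒  2A = -126, A = -63.
Then Σ (x_i + x_{i+1})·c_i = 756, so x̄ = 756 / (6·(-63)) = -2.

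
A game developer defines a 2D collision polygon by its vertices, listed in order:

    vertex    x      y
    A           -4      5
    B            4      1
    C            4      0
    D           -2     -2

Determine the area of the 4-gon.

27

Apply the shoelace formula: 2A = Σ (x_i·y_{i+1} − x_{i+1}·y_i), indices taken mod 4.
Σ = (-24) + (-4) + (-8) + (-18) = -54
Area = |Σ|/2 = 27.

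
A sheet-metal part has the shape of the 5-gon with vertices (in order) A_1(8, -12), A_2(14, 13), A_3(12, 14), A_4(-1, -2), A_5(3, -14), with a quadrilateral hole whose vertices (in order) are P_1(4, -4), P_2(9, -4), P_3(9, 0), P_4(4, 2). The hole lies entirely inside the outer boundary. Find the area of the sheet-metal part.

174

Outer boundary:
Apply Gauss's area formula: 2A = Σ (x_i·y_{i+1} − x_{i+1}·y_i), indices taken mod 5.
Σ = (272) + (40) + (-10) + (20) + (76) = 398
Area = |Σ|/2 = 199.
Hole:
Σ = (20) + (36) + (18) + (-24) = 50
Area = |Σ|/2 = 25.
Net area = 199 − 25 = 174.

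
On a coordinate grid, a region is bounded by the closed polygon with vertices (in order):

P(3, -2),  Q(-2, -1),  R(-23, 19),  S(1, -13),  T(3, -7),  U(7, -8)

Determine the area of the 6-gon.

139.5

Cross-terms: -7, -61, 280, 32, 25, 10  ⇒  Σ = 279
Area = |Σ|/2 = 139.5.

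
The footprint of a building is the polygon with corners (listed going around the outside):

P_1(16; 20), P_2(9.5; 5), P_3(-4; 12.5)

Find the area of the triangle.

125.625

Σ = (-110) + (138.75) + (-280) = -251.25
Area = |Σ|/2 = 125.625.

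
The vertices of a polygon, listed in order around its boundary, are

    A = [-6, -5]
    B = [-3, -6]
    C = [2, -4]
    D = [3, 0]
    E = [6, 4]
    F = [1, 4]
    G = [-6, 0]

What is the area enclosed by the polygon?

Apply Gauss's area formula: 2A = Σ (x_i·y_{i+1} − x_{i+1}·y_i), indices taken mod 7.
Σ = (21) + (24) + (12) + (12) + (20) + (24) + (30) = 143
Area = |Σ|/2 = 71.5.

71.5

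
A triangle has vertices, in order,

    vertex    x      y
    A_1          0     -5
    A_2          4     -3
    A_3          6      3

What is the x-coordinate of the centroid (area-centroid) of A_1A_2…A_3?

Apply Gauss's area formula. First the cross-terms c_i = x_i·y_{i+1} − x_{i+1}·y_i:
  20, 30, -30  ⇒  2A = 20, A = 10.
Then Σ (x_i + x_{i+1})·c_i = 200, so x̄ = 200 / (6·10) = 10/3.

10/3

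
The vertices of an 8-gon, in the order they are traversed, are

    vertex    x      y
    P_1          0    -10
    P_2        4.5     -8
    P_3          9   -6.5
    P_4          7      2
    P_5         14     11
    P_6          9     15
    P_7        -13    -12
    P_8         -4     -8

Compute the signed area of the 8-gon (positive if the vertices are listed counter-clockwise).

247.125

P_1→P_2: (0)(-8) − (4.5)(-10) = 45
P_2→P_3: (4.5)(-6.5) − (9)(-8) = 42.75
P_3→P_4: (9)(2) − (7)(-6.5) = 63.5
P_4→P_5: (7)(11) − (14)(2) = 49
P_5→P_6: (14)(15) − (9)(11) = 111
P_6→P_7: (9)(-12) − (-13)(15) = 87
P_7→P_8: (-13)(-8) − (-4)(-12) = 56
P_8→P_1: (-4)(-10) − (0)(-8) = 40
Σ = 494.25
Signed area = Σ/2 = 247.125 (positive ⇒ counter-clockwise traversal).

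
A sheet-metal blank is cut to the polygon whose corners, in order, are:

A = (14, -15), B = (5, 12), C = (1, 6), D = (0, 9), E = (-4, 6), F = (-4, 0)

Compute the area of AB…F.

195

Apply the surveyor's formula: 2A = Σ (x_i·y_{i+1} − x_{i+1}·y_i), indices taken mod 6.
Cross-terms: 243, 18, 9, 36, 24, 60  ⇒  Σ = 390
Area = |Σ|/2 = 195.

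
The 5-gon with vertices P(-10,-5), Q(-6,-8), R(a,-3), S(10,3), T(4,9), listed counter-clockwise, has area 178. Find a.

The doubled signed area Σ (x_i y_{i+1} − x_{i+1} y_i) is linear in a.
With a=0 it equals 246; the coefficient of a is 11 (from the two edges through R).
So 11·a + 246 = 2·178 = 356 ⇒ a = 10.

10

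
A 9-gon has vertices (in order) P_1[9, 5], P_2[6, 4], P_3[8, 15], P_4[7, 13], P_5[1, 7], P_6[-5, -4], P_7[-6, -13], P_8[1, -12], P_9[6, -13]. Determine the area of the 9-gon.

231

Σ = (6) + (58) + (-1) + (36) + (31) + (41) + (85) + (59) + (147) = 462
Area = |Σ|/2 = 231.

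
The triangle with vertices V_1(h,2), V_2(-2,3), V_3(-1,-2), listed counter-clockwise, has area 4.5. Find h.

0

Write out the shoelace sum; only the two edges meeting at V_1 involve h:
2·Area = [((-1)·2 − h·(-2)) + (h·3 − (-2)·2)] + 7
       = 5·h + 9 = 9
⇒ h = 0.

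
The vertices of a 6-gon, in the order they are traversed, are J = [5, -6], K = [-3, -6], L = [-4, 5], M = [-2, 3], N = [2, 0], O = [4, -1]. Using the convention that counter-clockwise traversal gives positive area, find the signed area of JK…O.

Apply Gauss's area formula: 2A = Σ (x_i·y_{i+1} − x_{i+1}·y_i), indices taken mod 6.
J→K: (5)(-6) − (-3)(-6) = -48
K→L: (-3)(5) − (-4)(-6) = -39
L→M: (-4)(3) − (-2)(5) = -2
M→N: (-2)(0) − (2)(3) = -6
N→O: (2)(-1) − (4)(0) = -2
O→J: (4)(-6) − (5)(-1) = -19
Σ = -116
Signed area = Σ/2 = -58 (negative ⇒ clockwise traversal).

-58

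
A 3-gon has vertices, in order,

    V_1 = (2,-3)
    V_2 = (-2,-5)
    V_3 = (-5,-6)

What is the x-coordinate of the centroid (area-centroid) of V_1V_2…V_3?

-5/3

Apply the surveyor's formula. First the cross-terms c_i = x_i·y_{i+1} − x_{i+1}·y_i:
  -16, -13, 27  ⇒  2A = -2, A = -1.
Then Σ (x_i + x_{i+1})·c_i = 10, so x̄ = 10 / (6·(-1)) = -5/3.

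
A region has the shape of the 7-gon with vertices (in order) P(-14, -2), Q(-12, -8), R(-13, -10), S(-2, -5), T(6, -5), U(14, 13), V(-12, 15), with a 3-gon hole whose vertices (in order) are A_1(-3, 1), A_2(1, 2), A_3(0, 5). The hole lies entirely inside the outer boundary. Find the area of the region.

Outer boundary:
Cross-terms: 88, 16, 45, 40, 148, 366, 234  ⇒  Σ = 937
Area = |Σ|/2 = 468.5.
Hole:
A_1→A_2: (-3)(2) − (1)(1) = -7
A_2→A_3: (1)(5) − (0)(2) = 5
A_3→A_1: (0)(1) − (-3)(5) = 15
Σ = 13
Area = |Σ|/2 = 6.5.
Net area = 468.5 − 6.5 = 462.

462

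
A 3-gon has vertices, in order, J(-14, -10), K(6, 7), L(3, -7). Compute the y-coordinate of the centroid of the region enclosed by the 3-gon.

Apply the surveyor's formula. First the cross-terms c_i = x_i·y_{i+1} − x_{i+1}·y_i:
  -38, -63, -128  ⇒  2A = -229, A = -114.5.
Then Σ (y_i + y_{i+1})·c_i = 2290, so ȳ = 2290 / (6·(-114.5)) = -10/3.

-10/3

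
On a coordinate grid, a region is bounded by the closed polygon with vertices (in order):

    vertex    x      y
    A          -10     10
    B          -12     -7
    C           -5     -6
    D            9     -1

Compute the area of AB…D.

183

Apply the surveyor's formula: 2A = Σ (x_i·y_{i+1} − x_{i+1}·y_i), indices taken mod 4.
Cross-terms: 190, 37, 59, 80  ⇒  Σ = 366
Area = |Σ|/2 = 183.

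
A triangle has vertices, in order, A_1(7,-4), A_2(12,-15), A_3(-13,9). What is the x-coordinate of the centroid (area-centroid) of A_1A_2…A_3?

Apply the shoelace (surveyor's) formula. First the cross-terms c_i = x_i·y_{i+1} − x_{i+1}·y_i:
  -57, -87, -11  ⇒  2A = -155, A = -77.5.
Then Σ (x_i + x_{i+1})·c_i = -930, so x̄ = -930 / (6·(-77.5)) = 2.

2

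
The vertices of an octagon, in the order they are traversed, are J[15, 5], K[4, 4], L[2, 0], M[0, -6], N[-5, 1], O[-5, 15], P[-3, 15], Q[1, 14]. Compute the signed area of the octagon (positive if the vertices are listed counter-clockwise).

J→K: (15)(4) − (4)(5) = 40
K→L: (4)(0) − (2)(4) = -8
L→M: (2)(-6) − (0)(0) = -12
M→N: (0)(1) − (-5)(-6) = -30
N→O: (-5)(15) − (-5)(1) = -70
O→P: (-5)(15) − (-3)(15) = -30
P→Q: (-3)(14) − (1)(15) = -57
Q→J: (1)(5) − (15)(14) = -205
Σ = -372
Signed area = Σ/2 = -186 (negative ⇒ clockwise traversal).

-186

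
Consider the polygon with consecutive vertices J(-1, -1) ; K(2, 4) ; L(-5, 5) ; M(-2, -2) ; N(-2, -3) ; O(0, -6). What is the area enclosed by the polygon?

Σ = (-2) + (30) + (20) + (2) + (12) + (-6) = 56
Area = |Σ|/2 = 28.

28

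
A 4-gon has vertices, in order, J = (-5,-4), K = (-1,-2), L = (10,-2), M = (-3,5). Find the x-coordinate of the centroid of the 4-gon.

Apply the shoelace formula. First the cross-terms c_i = x_i·y_{i+1} − x_{i+1}·y_i:
  6, 22, 44, 37  ⇒  2A = 109, A = 54.5.
Then Σ (x_i + x_{i+1})·c_i = 174, so x̄ = 174 / (6·54.5) = 58/109.

58/109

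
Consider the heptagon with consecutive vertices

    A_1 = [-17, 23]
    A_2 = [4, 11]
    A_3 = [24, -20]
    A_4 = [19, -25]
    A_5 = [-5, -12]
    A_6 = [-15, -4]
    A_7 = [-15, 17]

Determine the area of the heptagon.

863.5

Apply the shoelace (surveyor's) formula: 2A = Σ (x_i·y_{i+1} − x_{i+1}·y_i), indices taken mod 7.
Cross-terms: -279, -344, -220, -353, -160, -315, -56  ⇒  Σ = -1727
Area = |Σ|/2 = 863.5.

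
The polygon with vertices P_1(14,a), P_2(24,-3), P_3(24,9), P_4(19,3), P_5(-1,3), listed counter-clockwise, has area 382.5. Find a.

The doubled signed area Σ (x_i y_{i+1} − x_{i+1} y_i) is linear in a.
With a=0 it equals 165; the coefficient of a is -25 (from the two edges through P_1).
So -25·a + 165 = 2·382.5 = 765 ⇒ a = -24.

-24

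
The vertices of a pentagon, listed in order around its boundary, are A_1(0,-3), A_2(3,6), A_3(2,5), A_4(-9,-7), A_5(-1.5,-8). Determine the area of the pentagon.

A_1→A_2: (0)(6) − (3)(-3) = 9
A_2→A_3: (3)(5) − (2)(6) = 3
A_3→A_4: (2)(-7) − (-9)(5) = 31
A_4→A_5: (-9)(-8) − (-1.5)(-7) = 61.5
A_5→A_1: (-1.5)(-3) − (0)(-8) = 4.5
Σ = 109
Area = |Σ|/2 = 54.5.

54.5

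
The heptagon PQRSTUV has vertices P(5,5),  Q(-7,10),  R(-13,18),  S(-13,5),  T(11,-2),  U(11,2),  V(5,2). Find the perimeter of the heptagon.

|PQ| = √((-12)² + (5)²) = √169 = 13
|QR| = √((-6)² + (8)²) = √100 = 10
|RS| = √((0)² + (-13)²) = √169 = 13
|ST| = √((24)² + (-7)²) = √625 = 25
|TU| = √((0)² + (4)²) = √16 = 4
|UV| = √((-6)² + (0)²) = √36 = 6
|VP| = √((0)² + (3)²) = √9 = 3
Perimeter = 13 + 10 + 13 + 25 + 4 + 6 + 3 = 74.

74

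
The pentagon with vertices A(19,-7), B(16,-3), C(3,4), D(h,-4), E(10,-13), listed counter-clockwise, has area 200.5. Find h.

-4

The doubled signed area Σ (x_i y_{i+1} − x_{i+1} y_i) is linear in h.
With h=0 it equals 333; the coefficient of h is -17 (from the two edges through D).
So -17·h + 333 = 2·200.5 = 401 ⇒ h = -4.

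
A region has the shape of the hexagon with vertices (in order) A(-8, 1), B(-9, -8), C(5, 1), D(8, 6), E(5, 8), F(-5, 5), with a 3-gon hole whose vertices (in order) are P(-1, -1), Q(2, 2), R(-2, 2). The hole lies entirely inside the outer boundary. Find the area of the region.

Outer boundary:
Cross-terms: 73, 31, 22, 34, 65, 35  ⇒  Σ = 260
Area = |Σ|/2 = 130.
Hole:
P→Q: (-1)(2) − (2)(-1) = 0
Q→R: (2)(2) − (-2)(2) = 8
R→P: (-2)(-1) − (-1)(2) = 4
Σ = 12
Area = |Σ|/2 = 6.
Net area = 130 − 6 = 124.

124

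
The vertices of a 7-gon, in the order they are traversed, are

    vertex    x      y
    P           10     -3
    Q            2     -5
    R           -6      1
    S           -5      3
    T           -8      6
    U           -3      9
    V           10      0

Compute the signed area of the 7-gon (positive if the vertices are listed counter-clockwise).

-132.5

Apply Gauss's area formula: 2A = Σ (x_i·y_{i+1} − x_{i+1}·y_i), indices taken mod 7.
Cross-terms: -44, -28, -13, -6, -54, -90, -30  ⇒  Σ = -265
Signed area = Σ/2 = -132.5 (negative ⇒ clockwise traversal).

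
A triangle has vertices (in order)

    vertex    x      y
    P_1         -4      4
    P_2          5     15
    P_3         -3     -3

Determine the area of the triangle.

Apply the shoelace formula: 2A = Σ (x_i·y_{i+1} − x_{i+1}·y_i), indices taken mod 3.
Σ = (-80) + (30) + (-24) = -74
Area = |Σ|/2 = 37.

37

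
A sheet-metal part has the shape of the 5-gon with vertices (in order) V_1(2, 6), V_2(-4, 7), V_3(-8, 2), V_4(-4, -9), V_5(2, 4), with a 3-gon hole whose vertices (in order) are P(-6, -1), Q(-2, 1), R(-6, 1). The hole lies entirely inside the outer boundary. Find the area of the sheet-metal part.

Outer boundary:
Σ = (38) + (48) + (80) + (2) + (4) = 172
Area = |Σ|/2 = 86.
Hole:
Apply the shoelace formula: 2A = Σ (x_i·y_{i+1} − x_{i+1}·y_i), indices taken mod 3.
Cross-terms: -8, 4, 12  ⇒  Σ = 8
Area = |Σ|/2 = 4.
Net area = 86 − 4 = 82.

82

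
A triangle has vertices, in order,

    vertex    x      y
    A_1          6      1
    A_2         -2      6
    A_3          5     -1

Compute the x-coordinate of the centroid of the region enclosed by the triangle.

3

Apply Gauss's area formula. First the cross-terms c_i = x_i·y_{i+1} − x_{i+1}·y_i:
  38, -28, 11  ⇒  2A = 21, A = 10.5.
Then Σ (x_i + x_{i+1})·c_i = 189, so x̄ = 189 / (6·10.5) = 3.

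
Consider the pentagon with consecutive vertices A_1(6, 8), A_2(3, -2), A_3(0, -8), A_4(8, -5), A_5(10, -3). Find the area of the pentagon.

64

Apply the shoelace formula: 2A = Σ (x_i·y_{i+1} − x_{i+1}·y_i), indices taken mod 5.
Σ = (-36) + (-24) + (64) + (26) + (98) = 128
Area = |Σ|/2 = 64.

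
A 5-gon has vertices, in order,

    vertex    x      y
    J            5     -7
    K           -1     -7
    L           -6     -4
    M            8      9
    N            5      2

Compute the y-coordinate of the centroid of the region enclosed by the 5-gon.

Apply the shoelace (surveyor's) formula. First the cross-terms c_i = x_i·y_{i+1} − x_{i+1}·y_i:
  -42, -38, -22, -29, -45  ⇒  2A = -176, A = -88.
Then Σ (y_i + y_{i+1})·c_i = 802, so ȳ = 802 / (6·(-88)) = -401/264.

-401/264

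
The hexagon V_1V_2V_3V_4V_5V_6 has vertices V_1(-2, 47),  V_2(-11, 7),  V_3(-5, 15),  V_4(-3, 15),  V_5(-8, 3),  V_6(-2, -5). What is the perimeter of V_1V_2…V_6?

|V_1V_2| = √((-9)² + (-40)²) = √1681 = 41
|V_2V_3| = √((6)² + (8)²) = √100 = 10
|V_3V_4| = √((2)² + (0)²) = √4 = 2
|V_4V_5| = √((-5)² + (-12)²) = √169 = 13
|V_5V_6| = √((6)² + (-8)²) = √100 = 10
|V_6V_1| = √((0)² + (52)²) = √2704 = 52
Perimeter = 41 + 10 + 2 + 13 + 10 + 52 = 128.

128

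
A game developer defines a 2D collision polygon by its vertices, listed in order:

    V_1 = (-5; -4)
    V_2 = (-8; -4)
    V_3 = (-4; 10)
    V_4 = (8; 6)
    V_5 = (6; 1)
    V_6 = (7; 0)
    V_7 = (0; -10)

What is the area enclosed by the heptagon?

Apply the surveyor's formula: 2A = Σ (x_i·y_{i+1} − x_{i+1}·y_i), indices taken mod 7.
Cross-terms: -12, -96, -104, -28, -7, -70, -50  ⇒  Σ = -367
Area = |Σ|/2 = 183.5.

183.5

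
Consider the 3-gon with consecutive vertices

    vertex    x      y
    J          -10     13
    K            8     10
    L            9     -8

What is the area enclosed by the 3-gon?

160.5

Apply the shoelace (surveyor's) formula: 2A = Σ (x_i·y_{i+1} − x_{i+1}·y_i), indices taken mod 3.
Σ = (-204) + (-154) + (37) = -321
Area = |Σ|/2 = 160.5.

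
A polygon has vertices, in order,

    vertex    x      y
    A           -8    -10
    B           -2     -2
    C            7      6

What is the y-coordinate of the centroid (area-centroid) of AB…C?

Apply the shoelace (surveyor's) formula. First the cross-terms c_i = x_i·y_{i+1} − x_{i+1}·y_i:
  -4, 2, -22  ⇒  2A = -24, A = -12.
Then Σ (y_i + y_{i+1})·c_i = 144, so ȳ = 144 / (6·(-12)) = -2.

-2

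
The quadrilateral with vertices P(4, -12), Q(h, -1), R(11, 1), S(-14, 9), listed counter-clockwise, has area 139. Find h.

2

The doubled signed area Σ (x_i y_{i+1} − x_{i+1} y_i) is linear in h.
With h=0 it equals 252; the coefficient of h is 13 (from the two edges through Q).
So 13·h + 252 = 2·139 = 278 ⇒ h = 2.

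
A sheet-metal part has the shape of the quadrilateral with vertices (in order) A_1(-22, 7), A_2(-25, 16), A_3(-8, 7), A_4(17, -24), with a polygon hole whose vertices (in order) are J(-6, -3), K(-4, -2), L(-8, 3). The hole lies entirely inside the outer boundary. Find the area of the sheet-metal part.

Outer boundary:
Apply the shoelace formula: 2A = Σ (x_i·y_{i+1} − x_{i+1}·y_i), indices taken mod 4.
Cross-terms: -177, -47, 73, -409  ⇒  Σ = -560
Area = |Σ|/2 = 280.
Hole:
Σ = (0) + (-28) + (42) = 14
Area = |Σ|/2 = 7.
Net area = 280 − 7 = 273.

273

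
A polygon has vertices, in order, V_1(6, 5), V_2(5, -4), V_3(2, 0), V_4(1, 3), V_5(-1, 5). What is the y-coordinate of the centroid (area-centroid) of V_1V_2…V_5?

349/186

Apply the shoelace (surveyor's) formula. First the cross-terms c_i = x_i·y_{i+1} − x_{i+1}·y_i:
  -49, 8, 6, 8, -35  ⇒  2A = -62, A = -31.
Then Σ (y_i + y_{i+1})·c_i = -349, so ȳ = -349 / (6·(-31)) = 349/186.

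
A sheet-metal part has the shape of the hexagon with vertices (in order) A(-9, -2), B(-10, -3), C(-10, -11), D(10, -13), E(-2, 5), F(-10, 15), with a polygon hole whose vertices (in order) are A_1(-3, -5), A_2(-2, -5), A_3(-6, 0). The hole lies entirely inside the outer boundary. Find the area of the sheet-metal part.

260.5

Outer boundary:
Apply the surveyor's formula: 2A = Σ (x_i·y_{i+1} − x_{i+1}·y_i), indices taken mod 6.
Σ = (7) + (80) + (240) + (24) + (20) + (155) = 526
Area = |Σ|/2 = 263.
Hole:
Σ = (5) + (-30) + (30) = 5
Area = |Σ|/2 = 2.5.
Net area = 263 − 2.5 = 260.5.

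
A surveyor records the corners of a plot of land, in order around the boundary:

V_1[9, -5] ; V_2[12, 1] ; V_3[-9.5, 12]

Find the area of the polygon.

Apply the surveyor's formula: 2A = Σ (x_i·y_{i+1} − x_{i+1}·y_i), indices taken mod 3.
Σ = (69) + (153.5) + (-60.5) = 162
Area = |Σ|/2 = 81.

81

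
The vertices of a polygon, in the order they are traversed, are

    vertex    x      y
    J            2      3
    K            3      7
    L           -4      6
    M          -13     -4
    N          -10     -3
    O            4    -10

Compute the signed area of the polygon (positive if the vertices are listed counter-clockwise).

144

Apply the shoelace formula: 2A = Σ (x_i·y_{i+1} − x_{i+1}·y_i), indices taken mod 6.
Σ = (5) + (46) + (94) + (-1) + (112) + (32) = 288
Signed area = Σ/2 = 144 (positive ⇒ counter-clockwise traversal).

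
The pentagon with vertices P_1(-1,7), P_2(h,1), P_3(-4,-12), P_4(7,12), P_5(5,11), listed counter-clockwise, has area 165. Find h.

Write out the shoelace sum; only the two edges meeting at P_2 involve h:
2·Area = [((-1)·1 − h·7) + (h·(-12) − (-4)·1)] + 99
       = -19·h + 102 = 330
⇒ h = -12.

-12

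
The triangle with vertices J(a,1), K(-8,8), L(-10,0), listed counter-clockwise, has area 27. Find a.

-3

The doubled signed area Σ (x_i y_{i+1} − x_{i+1} y_i) is linear in a.
With a=0 it equals 78; the coefficient of a is 8 (from the two edges through J).
So 8·a + 78 = 2·27 = 54 ⇒ a = -3.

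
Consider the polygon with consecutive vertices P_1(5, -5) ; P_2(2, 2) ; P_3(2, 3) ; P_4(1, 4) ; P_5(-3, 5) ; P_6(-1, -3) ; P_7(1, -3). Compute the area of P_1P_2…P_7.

37

Apply the surveyor's formula: 2A = Σ (x_i·y_{i+1} − x_{i+1}·y_i), indices taken mod 7.
Cross-terms: 20, 2, 5, 17, 14, 6, 10  ⇒  Σ = 74
Area = |Σ|/2 = 37.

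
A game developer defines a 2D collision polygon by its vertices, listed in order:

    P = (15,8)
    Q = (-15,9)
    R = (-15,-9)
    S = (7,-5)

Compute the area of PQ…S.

Apply the shoelace formula: 2A = Σ (x_i·y_{i+1} − x_{i+1}·y_i), indices taken mod 4.
P→Q: (15)(9) − (-15)(8) = 255
Q→R: (-15)(-9) − (-15)(9) = 270
R→S: (-15)(-5) − (7)(-9) = 138
S→P: (7)(8) − (15)(-5) = 131
Σ = 794
Area = |Σ|/2 = 397.

397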